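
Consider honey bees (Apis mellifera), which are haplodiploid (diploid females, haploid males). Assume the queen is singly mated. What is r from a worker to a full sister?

0.75

Haplodiploid full sisters inherit their father's entire haploid genome identically (contributing 1/2) and on average half of their mother's contribution (1/2 · 1/2 = 1/4); r = 1/2 + 1/4 = 3/4.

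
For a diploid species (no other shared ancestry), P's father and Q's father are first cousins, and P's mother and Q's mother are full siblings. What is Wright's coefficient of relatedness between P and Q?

0.15625

Independent pedigree routes through distinct common ancestors add.
P and Q are related in two ways: second cousins through their fathers (r = 1/32) and first cousins through their mothers (r = 1/8).
r = 1/32 + 1/8 = 0.15625.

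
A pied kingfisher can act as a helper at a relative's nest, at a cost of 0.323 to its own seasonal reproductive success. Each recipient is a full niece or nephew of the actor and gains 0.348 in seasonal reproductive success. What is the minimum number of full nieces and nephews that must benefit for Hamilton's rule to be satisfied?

r to a full niece or nephew = 0.25 (full aunt/uncle↔niece/nephew: two paths of length 3 through the shared grandparent pair: r = 2·(1/2)^3 = 1/4).
Hamilton's rule: n·r·B > C  ⇒  n > C/(r·B) = 0.323/(0.25·0.348) = 3.713.
The smallest integer exceeding 3.713 is 4.

4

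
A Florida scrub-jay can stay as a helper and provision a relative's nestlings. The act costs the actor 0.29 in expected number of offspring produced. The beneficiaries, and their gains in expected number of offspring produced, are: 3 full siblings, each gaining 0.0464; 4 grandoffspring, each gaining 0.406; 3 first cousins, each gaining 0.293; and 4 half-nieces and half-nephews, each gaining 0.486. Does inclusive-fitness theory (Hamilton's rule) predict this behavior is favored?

Yes

Hamilton's rule: the trait is favored when the sum of r·B over every recipient exceeds the actor's cost C.
r to a full sibling = 1/2 (full sibs share both parents — two paths of length 2: r = 2·(1/2)^2 = 1/2).
r to a grandoffspring = 0.25 (two parent–offspring links: r = (1/2)^2 = 1/4).
r to a first cousin = 1/8 (first cousins share one grandparent pair — two paths of length 4: r = 2·(1/2)^4 = 1/8).
r to a half-niece or half-nephew = 1/8 (half-aunt/uncle↔niece/nephew: one path of length 3: r = (1/2)^3 = 1/8).
Summing one r·B term per recipient: 3·0.5·0.0464 + 4·0.25·0.406 + 3·0.125·0.293 + 4·0.125·0.486 = 0.828475.
0.828475 > 0.29: the indirect benefit exceeds the cost.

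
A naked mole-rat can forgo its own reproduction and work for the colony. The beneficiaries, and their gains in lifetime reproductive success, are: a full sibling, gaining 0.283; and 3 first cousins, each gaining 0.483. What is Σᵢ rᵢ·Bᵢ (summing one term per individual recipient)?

r to a full sibling = 1/2 (full sibs share both parents — two paths of length 2: r = 2·(1/2)^2 = 1/2).
r to a first cousin = 0.125 (first cousins share one grandparent pair — two paths of length 4: r = 2·(1/2)^4 = 1/8).
Summing one r·B term per recipient: 1·0.5·0.283 + 3·0.125·0.483 = 0.322625.

0.322625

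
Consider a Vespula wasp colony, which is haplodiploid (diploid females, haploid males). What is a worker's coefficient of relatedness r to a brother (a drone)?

Her haploid brother carries none of their father's genes and a random half of their mother's genome; that half matches the maternal half of her own genome with probability 1/2: r = 1/2 · 1/2 = 1/4.

0.25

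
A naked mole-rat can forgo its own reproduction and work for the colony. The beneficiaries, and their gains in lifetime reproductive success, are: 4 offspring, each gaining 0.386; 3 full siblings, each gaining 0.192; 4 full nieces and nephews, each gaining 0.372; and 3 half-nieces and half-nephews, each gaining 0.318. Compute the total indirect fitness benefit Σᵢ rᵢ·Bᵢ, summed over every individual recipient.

1.55125

r to an offspring = 0.5 (one parent–offspring link: r = (1/2)^1 = 1/2).
r to a full sibling = 1/2 (full sibs share both parents — two paths of length 2: r = 2·(1/2)^2 = 1/2).
r to a full niece or nephew = 1/4 (full aunt/uncle↔niece/nephew: two paths of length 3 through the shared grandparent pair: r = 2·(1/2)^3 = 1/4).
r to a half-niece or half-nephew = 1/8 (half-aunt/uncle↔niece/nephew: one path of length 3: r = (1/2)^3 = 1/8).
Summing one r·B term per recipient: 4·0.5·0.386 + 3·0.5·0.192 + 4·0.25·0.372 + 3·0.125·0.318 = 1.55125.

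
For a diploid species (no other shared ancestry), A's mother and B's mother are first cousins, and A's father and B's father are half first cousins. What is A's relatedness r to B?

0.046875

With two independent routes of shared ancestry, r is the sum of the two contributions.
A and B are related in two ways: second cousins through their mothers (r = 1/32) and half second cousins through their fathers (r = 1/64).
r = 1/32 + 1/64 = 0.046875.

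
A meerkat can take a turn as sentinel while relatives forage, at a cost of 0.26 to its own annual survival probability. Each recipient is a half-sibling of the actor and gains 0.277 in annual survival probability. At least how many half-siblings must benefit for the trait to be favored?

4

r to a half-sibling = 0.25 (half-sibs share one parent — one path of length 2: r = (1/2)^2 = 1/4).
Hamilton's rule: n·r·B > C  ⇒  n > C/(r·B) = 0.26/(0.25·0.277) = 3.755.
The smallest integer exceeding 3.755 is 4.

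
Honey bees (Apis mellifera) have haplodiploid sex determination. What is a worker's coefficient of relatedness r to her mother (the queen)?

One meiotic link between diploid queen and diploid daughter: r = 1/2.

0.5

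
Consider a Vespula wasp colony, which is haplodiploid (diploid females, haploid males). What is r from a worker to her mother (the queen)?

0.5

One meiotic link between diploid queen and diploid daughter: r = 1/2.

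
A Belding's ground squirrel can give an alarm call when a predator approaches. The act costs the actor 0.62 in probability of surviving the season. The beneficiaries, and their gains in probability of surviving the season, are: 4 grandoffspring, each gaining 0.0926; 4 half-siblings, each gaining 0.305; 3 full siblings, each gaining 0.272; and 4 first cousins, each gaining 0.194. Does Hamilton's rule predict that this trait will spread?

Yes

Hamilton's rule: the trait is favored when the sum of r·B over every recipient exceeds the actor's cost C.
r to a grandoffspring = 1/4 (two parent–offspring links: r = (1/2)^2 = 1/4).
r to a half-sibling = 0.25 (half-sibs share one parent — one path of length 2: r = (1/2)^2 = 1/4).
r to a full sibling = 1/2 (full sibs share both parents — two paths of length 2: r = 2·(1/2)^2 = 1/2).
r to a first cousin = 0.125 (first cousins share one grandparent pair — two paths of length 4: r = 2·(1/2)^4 = 1/8).
Summing one r·B term per recipient: 4·0.25·0.0926 + 4·0.25·0.305 + 3·0.5·0.272 + 4·0.125·0.194 = 0.9026.
0.9026 > 0.62: the indirect benefit exceeds the cost.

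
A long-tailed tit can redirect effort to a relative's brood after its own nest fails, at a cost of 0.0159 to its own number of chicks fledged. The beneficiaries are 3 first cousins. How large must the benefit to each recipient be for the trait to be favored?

0.0424

r to a first cousin = 1/8 (first cousins share one grandparent pair — two paths of length 4: r = 2·(1/2)^4 = 1/8).
Hamilton's rule with n recipients of equal r: n·r·B > C, so B > C/(n·r) = 0.0159/(3·0.125) = 0.0424.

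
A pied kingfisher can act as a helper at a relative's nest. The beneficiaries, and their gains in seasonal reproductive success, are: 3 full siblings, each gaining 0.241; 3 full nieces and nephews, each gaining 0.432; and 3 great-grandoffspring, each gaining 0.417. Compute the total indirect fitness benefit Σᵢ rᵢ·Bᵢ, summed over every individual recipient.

0.841875

r to a full sibling = 0.5 (full sibs share both parents — two paths of length 2: r = 2·(1/2)^2 = 1/2).
r to a full niece or nephew = 0.25 (full aunt/uncle↔niece/nephew: two paths of length 3 through the shared grandparent pair: r = 2·(1/2)^3 = 1/4).
r to a great-grandoffspring = 1/8 (three parent–offspring links: r = (1/2)^3 = 1/8).
Summing one r·B term per recipient: 3·0.5·0.241 + 3·0.25·0.432 + 3·0.125·0.417 = 0.841875.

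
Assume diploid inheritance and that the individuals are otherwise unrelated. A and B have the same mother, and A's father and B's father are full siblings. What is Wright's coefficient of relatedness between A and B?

0.375

Wright's path rule: contributions from independent ancestry routes add.
A and B are related in two ways: half-sibs through their shared mother (r = 1/4) and first cousins through their fathers (r = 1/8).
r = 1/4 + 1/8 = 0.375.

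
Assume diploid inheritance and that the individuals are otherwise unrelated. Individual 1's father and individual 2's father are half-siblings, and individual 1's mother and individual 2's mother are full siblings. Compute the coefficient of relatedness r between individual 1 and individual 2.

0.1875

Wright's path rule: contributions from independent ancestry routes add.
Individual 1 and individual 2 are related in two ways: half first cousins through their fathers (r = 1/16) and first cousins through their mothers (r = 1/8).
r = 1/16 + 1/8 = 3/16 = 0.1875.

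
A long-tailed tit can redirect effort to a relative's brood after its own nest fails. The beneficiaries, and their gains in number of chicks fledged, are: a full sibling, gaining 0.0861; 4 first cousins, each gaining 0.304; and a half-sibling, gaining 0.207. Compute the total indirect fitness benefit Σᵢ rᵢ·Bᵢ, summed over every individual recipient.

r to a full sibling = 1/2 (full sibs share both parents — two paths of length 2: r = 2·(1/2)^2 = 1/2).
r to a first cousin = 1/8 (first cousins share one grandparent pair — two paths of length 4: r = 2·(1/2)^4 = 1/8).
r to a half-sibling = 0.25 (half-sibs share one parent — one path of length 2: r = (1/2)^2 = 1/4).
Summing one r·B term per recipient: 1·0.5·0.0861 + 4·0.125·0.304 + 1·0.25·0.207 = 0.2468.

0.2468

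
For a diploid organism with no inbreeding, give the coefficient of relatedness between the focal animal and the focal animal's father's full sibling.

0.25

Each parent–offspring link contributes a factor of 1/2, and independent paths through distinct common ancestors add.
Full aunt/uncle↔niece/nephew: two paths of length 3 through the shared grandparent pair: r = 2·(1/2)^3 = 1/4.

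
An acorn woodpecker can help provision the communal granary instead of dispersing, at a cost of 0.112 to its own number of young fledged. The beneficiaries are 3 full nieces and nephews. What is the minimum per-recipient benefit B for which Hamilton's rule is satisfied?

r to a full niece or nephew = 1/4 (full aunt/uncle↔niece/nephew: two paths of length 3 through the shared grandparent pair: r = 2·(1/2)^3 = 1/4).
Hamilton's rule with n recipients of equal r: n·r·B > C, so B > C/(n·r) = 0.112/(3·0.25) = 0.1493.

0.1493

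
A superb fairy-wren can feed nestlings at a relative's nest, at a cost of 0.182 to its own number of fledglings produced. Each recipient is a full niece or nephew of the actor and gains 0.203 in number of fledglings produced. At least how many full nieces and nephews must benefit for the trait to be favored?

4

r to a full niece or nephew = 0.25 (full aunt/uncle↔niece/nephew: two paths of length 3 through the shared grandparent pair: r = 2·(1/2)^3 = 1/4).
Hamilton's rule: n·r·B > C  ⇒  n > C/(r·B) = 0.182/(0.25·0.203) = 3.586.
The smallest integer exceeding 3.586 is 4.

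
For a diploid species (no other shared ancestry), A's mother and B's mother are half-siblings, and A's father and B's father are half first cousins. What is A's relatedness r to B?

Relatedness sums over independent paths through distinct common ancestors.
A and B are related in two ways: half first cousins through their mothers (r = 1/16) and half second cousins through their fathers (r = 1/64).
r = 1/16 + 1/64 = 5/64 = 0.078125.

0.078125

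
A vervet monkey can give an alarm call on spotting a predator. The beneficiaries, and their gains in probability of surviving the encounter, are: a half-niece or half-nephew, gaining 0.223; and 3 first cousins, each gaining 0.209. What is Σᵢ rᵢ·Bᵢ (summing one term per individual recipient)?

0.10625

r to a half-niece or half-nephew = 0.125 (half-aunt/uncle↔niece/nephew: one path of length 3: r = (1/2)^3 = 1/8).
r to a first cousin = 0.125 (first cousins share one grandparent pair — two paths of length 4: r = 2·(1/2)^4 = 1/8).
Summing one r·B term per recipient: 1·0.125·0.223 + 3·0.125·0.209 = 0.10625.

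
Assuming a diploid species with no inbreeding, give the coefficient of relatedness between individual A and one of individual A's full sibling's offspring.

Each parent–offspring link contributes a factor of 1/2, and independent paths through distinct common ancestors add.
Full aunt/uncle↔niece/nephew: two paths of length 3 through the shared grandparent pair: r = 2·(1/2)^3 = 1/4.

0.25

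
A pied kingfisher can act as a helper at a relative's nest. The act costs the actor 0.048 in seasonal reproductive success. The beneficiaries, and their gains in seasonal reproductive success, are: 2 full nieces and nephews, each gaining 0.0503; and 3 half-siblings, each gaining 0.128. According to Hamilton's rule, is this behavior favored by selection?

Hamilton's rule: the trait is favored when the sum of r·B over every recipient exceeds the actor's cost C.
r to a full niece or nephew = 0.25 (full aunt/uncle↔niece/nephew: two paths of length 3 through the shared grandparent pair: r = 2·(1/2)^3 = 1/4).
r to a half-sibling = 0.25 (half-sibs share one parent — one path of length 2: r = (1/2)^2 = 1/4).
Summing one r·B term per recipient: 2·0.25·0.0503 + 3·0.25·0.128 = 0.12115.
0.12115 > 0.048: the indirect benefit exceeds the cost.

Yes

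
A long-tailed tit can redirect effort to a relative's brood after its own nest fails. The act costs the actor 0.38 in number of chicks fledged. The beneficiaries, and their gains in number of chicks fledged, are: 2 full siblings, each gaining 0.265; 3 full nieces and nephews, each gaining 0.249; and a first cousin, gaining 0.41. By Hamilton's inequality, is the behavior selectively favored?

Hamilton's rule: the trait is favored when the sum of r·B over every recipient exceeds the actor's cost C.
r to a full sibling = 1/2 (full sibs share both parents — two paths of length 2: r = 2·(1/2)^2 = 1/2).
r to a full niece or nephew = 1/4 (full aunt/uncle↔niece/nephew: two paths of length 3 through the shared grandparent pair: r = 2·(1/2)^3 = 1/4).
r to a first cousin = 0.125 (first cousins share one grandparent pair — two paths of length 4: r = 2·(1/2)^4 = 1/8).
Summing one r·B term per recipient: 2·0.5·0.265 + 3·0.25·0.249 + 1·0.125·0.41 = 0.503.
0.503 > 0.38: the indirect benefit exceeds the cost.

Yes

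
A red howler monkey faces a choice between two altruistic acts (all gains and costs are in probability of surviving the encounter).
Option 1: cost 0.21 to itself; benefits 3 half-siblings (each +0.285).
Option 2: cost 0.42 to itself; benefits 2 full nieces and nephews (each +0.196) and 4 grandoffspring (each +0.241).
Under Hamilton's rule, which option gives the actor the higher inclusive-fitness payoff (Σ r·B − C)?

Option 1

Option 1: r to a half-sibling = 0.25.
Option 1: Σ r·B − C = (3·0.25·0.285) − 0.21 = 0.00375.
Option 2: r to a full niece or nephew = 0.25.
Option 2: r to a grandoffspring = 0.25.
Option 2: Σ r·B − C = (2·0.25·0.196 + 4·0.25·0.241) − 0.42 = -0.081.
Option 1 has the higher net inclusive-fitness payoff.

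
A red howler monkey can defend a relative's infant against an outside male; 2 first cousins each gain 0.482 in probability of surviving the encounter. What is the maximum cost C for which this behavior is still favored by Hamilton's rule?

0.1205

r to a first cousin = 0.125 (first cousins share one grandparent pair — two paths of length 4: r = 2·(1/2)^4 = 1/8).
Hamilton's rule: n·r·B > C, so the trait is favored while C < n·r·B = 2·0.125·0.482 = 0.1205.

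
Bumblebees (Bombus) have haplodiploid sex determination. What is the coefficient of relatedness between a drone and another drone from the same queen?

Haploid brothers each carry a random half of the queen's diploid genome, so on average they share half: r = 1/2.

0.5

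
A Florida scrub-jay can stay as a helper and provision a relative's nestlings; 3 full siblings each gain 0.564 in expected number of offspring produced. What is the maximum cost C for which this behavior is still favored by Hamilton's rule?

0.846

r to a full sibling = 0.5 (full sibs share both parents — two paths of length 2: r = 2·(1/2)^2 = 1/2).
Hamilton's rule: n·r·B > C, so the trait is favored while C < n·r·B = 3·0.5·0.564 = 0.846.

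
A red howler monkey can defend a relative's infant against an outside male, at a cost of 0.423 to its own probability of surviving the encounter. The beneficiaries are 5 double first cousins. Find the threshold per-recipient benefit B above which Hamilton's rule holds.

r to a double first cousin = 1/4 (double first cousins share both grandparent pairs — four paths of length 4: r = 4·(1/2)^4 = 1/4).
Hamilton's rule with n recipients of equal r: n·r·B > C, so B > C/(n·r) = 0.423/(5·0.25) = 0.3384.

0.3384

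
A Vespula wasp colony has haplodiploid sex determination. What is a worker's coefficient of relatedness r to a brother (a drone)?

0.25

Her haploid brother carries none of their father's genes and a random half of their mother's genome; that half matches the maternal half of her own genome with probability 1/2: r = 1/2 · 1/2 = 1/4.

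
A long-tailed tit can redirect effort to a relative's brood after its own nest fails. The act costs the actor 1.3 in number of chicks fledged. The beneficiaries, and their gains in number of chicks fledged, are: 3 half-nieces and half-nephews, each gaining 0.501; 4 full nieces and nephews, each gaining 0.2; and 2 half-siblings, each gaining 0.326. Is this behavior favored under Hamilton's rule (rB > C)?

Hamilton's rule: the trait is favored when the sum of r·B over every recipient exceeds the actor's cost C.
r to a half-niece or half-nephew = 0.125 (half-aunt/uncle↔niece/nephew: one path of length 3: r = (1/2)^3 = 1/8).
r to a full niece or nephew = 1/4 (full aunt/uncle↔niece/nephew: two paths of length 3 through the shared grandparent pair: r = 2·(1/2)^3 = 1/4).
r to a half-sibling = 0.25 (half-sibs share one parent — one path of length 2: r = (1/2)^2 = 1/4).
Summing one r·B term per recipient: 3·0.125·0.501 + 4·0.25·0.2 + 2·0.25·0.326 = 0.550875.
0.550875 < 1.3: the indirect benefit is less than the cost.

No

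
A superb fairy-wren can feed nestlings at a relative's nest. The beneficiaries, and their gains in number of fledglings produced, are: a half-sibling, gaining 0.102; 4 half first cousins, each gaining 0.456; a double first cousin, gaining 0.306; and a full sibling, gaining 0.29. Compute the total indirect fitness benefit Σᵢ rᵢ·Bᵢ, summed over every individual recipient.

r to a half-sibling = 1/4 (half-sibs share one parent — one path of length 2: r = (1/2)^2 = 1/4).
r to a half first cousin = 1/16 (half first cousins share one grandparent — one path of length 4: r = (1/2)^4 = 1/16).
r to a double first cousin = 1/4 (double first cousins share both grandparent pairs — four paths of length 4: r = 4·(1/2)^4 = 1/4).
r to a full sibling = 0.5 (full sibs share both parents — two paths of length 2: r = 2·(1/2)^2 = 1/2).
Summing one r·B term per recipient: 1·0.25·0.102 + 4·0.0625·0.456 + 1·0.25·0.306 + 1·0.5·0.29 = 0.361.

0.361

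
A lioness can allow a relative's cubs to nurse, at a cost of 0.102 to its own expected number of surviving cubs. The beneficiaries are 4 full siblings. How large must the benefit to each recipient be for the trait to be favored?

r to a full sibling = 0.5 (full sibs share both parents — two paths of length 2: r = 2·(1/2)^2 = 1/2).
Hamilton's rule with n recipients of equal r: n·r·B > C, so B > C/(n·r) = 0.102/(4·0.5) = 0.051.

0.051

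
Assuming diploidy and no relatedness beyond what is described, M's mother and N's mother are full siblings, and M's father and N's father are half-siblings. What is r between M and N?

Independent pedigree routes through distinct common ancestors add.
M and N are related in two ways: first cousins through their mothers (r = 1/8) and half first cousins through their fathers (r = 1/16).
r = 1/8 + 1/16 = 3/16 = 0.1875.

0.1875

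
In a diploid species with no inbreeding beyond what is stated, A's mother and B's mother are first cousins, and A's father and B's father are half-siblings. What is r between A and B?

Independent pedigree routes through distinct common ancestors add.
A and B are related in two ways: second cousins through their mothers (r = 1/32) and half first cousins through their fathers (r = 1/16).
r = 1/32 + 1/16 = 0.09375.

0.09375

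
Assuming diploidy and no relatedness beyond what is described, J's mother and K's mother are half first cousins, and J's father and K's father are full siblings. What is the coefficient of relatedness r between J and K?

0.140625

With two independent routes of shared ancestry, r is the sum of the two contributions.
J and K are related in two ways: half second cousins through their mothers (r = 1/64) and first cousins through their fathers (r = 1/8).
r = 1/64 + 1/8 = 9/64 = 0.140625.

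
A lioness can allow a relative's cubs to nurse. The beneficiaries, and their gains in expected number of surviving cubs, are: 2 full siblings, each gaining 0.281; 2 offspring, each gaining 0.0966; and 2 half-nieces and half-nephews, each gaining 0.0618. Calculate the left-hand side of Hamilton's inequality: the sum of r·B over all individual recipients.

0.39305

r to a full sibling = 1/2 (full sibs share both parents — two paths of length 2: r = 2·(1/2)^2 = 1/2).
r to an offspring = 0.5 (one parent–offspring link: r = (1/2)^1 = 1/2).
r to a half-niece or half-nephew = 1/8 (half-aunt/uncle↔niece/nephew: one path of length 3: r = (1/2)^3 = 1/8).
Summing one r·B term per recipient: 2·0.5·0.281 + 2·0.5·0.0966 + 2·0.125·0.0618 = 0.39305.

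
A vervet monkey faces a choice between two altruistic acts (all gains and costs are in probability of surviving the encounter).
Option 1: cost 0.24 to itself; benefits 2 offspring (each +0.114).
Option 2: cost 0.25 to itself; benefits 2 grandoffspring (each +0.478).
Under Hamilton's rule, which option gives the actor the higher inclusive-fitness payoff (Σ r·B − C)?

Option 2

Option 1: r to an offspring = 0.5.
Option 1: Σ r·B − C = (2·0.5·0.114) − 0.24 = -0.126.
Option 2: r to a grandoffspring = 0.25.
Option 2: Σ r·B − C = (2·0.25·0.478) − 0.25 = -0.011.
Option 2 has the higher net inclusive-fitness payoff.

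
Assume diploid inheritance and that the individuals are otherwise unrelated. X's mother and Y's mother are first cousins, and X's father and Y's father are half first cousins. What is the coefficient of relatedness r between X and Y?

0.046875

Wright's path rule: contributions from independent ancestry routes add.
X and Y are related in two ways: second cousins through their mothers (r = 1/32) and half second cousins through their fathers (r = 1/64).
r = 1/32 + 1/64 = 0.046875.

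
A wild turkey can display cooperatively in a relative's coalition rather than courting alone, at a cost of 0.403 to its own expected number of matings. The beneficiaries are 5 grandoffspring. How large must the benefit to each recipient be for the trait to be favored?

r to a grandoffspring = 0.25 (two parent–offspring links: r = (1/2)^2 = 1/4).
Hamilton's rule with n recipients of equal r: n·r·B > C, so B > C/(n·r) = 0.403/(5·0.25) = 0.3224.

0.3224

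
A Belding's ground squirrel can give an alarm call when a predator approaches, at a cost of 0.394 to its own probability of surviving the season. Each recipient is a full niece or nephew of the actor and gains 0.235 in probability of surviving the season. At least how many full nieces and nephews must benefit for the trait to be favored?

r to a full niece or nephew = 0.25 (full aunt/uncle↔niece/nephew: two paths of length 3 through the shared grandparent pair: r = 2·(1/2)^3 = 1/4).
Hamilton's rule: n·r·B > C  ⇒  n > C/(r·B) = 0.394/(0.25·0.235) = 6.706.
The smallest integer exceeding 6.706 is 7.

7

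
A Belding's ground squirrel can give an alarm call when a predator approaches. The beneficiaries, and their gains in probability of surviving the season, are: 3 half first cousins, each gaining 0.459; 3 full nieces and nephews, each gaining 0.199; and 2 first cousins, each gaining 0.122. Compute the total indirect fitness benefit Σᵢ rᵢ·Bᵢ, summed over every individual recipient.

0.2658125

r to a half first cousin = 1/16 (half first cousins share one grandparent — one path of length 4: r = (1/2)^4 = 1/16).
r to a full niece or nephew = 1/4 (full aunt/uncle↔niece/nephew: two paths of length 3 through the shared grandparent pair: r = 2·(1/2)^3 = 1/4).
r to a first cousin = 0.125 (first cousins share one grandparent pair — two paths of length 4: r = 2·(1/2)^4 = 1/8).
Summing one r·B term per recipient: 3·0.0625·0.459 + 3·0.25·0.199 + 2·0.125·0.122 = 0.2658125.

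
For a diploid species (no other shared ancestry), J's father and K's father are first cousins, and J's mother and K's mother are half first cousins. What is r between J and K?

0.046875

Independent pedigree routes through distinct common ancestors add.
J and K are related in two ways: second cousins through their fathers (r = 1/32) and half second cousins through their mothers (r = 1/64).
r = 1/32 + 1/64 = 0.046875.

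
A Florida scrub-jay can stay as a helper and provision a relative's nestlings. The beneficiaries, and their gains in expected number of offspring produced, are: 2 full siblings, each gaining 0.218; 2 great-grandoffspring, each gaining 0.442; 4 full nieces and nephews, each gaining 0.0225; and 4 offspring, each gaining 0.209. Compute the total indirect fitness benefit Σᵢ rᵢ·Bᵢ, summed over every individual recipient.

0.769

r to a full sibling = 1/2 (full sibs share both parents — two paths of length 2: r = 2·(1/2)^2 = 1/2).
r to a great-grandoffspring = 0.125 (three parent–offspring links: r = (1/2)^3 = 1/8).
r to a full niece or nephew = 0.25 (full aunt/uncle↔niece/nephew: two paths of length 3 through the shared grandparent pair: r = 2·(1/2)^3 = 1/4).
r to an offspring = 0.5 (one parent–offspring link: r = (1/2)^1 = 1/2).
Summing one r·B term per recipient: 2·0.5·0.218 + 2·0.125·0.442 + 4·0.25·0.0225 + 4·0.5·0.209 = 0.769.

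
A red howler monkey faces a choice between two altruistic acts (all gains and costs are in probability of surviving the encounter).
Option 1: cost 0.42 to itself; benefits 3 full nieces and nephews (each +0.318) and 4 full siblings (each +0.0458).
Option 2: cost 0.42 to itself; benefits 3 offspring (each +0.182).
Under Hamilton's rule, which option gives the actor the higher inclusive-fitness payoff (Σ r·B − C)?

Option 1: r to a full niece or nephew = 0.25.
Option 1: r to a full sibling = 0.5.
Option 1: Σ r·B − C = (3·0.25·0.318 + 4·0.5·0.0458) − 0.42 = -0.0899.
Option 2: r to an offspring = 0.5.
Option 2: Σ r·B − C = (3·0.5·0.182) − 0.42 = -0.147.
Option 1 has the higher net inclusive-fitness payoff.

Option 1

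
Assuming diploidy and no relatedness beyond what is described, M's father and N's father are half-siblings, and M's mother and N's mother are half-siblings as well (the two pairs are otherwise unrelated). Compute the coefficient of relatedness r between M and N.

With two independent routes of shared ancestry, r is the sum of the two contributions.
M and N are related in two ways: half first cousins through their fathers (r = 1/16) and half first cousins through their mothers (r = 1/16).
r = 1/16 + 1/16 = 0.125.

0.125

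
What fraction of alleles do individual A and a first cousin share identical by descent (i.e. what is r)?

0.125

Each parent–offspring link contributes a factor of 1/2, and independent paths through distinct common ancestors add.
First cousins share one grandparent pair — two paths of length 4: r = 2·(1/2)^4 = 1/8.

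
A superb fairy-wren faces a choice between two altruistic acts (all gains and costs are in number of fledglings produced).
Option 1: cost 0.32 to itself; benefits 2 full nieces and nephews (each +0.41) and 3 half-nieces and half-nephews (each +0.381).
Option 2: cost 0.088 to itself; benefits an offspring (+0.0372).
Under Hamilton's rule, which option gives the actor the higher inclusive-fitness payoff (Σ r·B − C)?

Option 1

Option 1: r to a full niece or nephew = 0.25.
Option 1: r to a half-niece or half-nephew = 0.125.
Option 1: Σ r·B − C = (2·0.25·0.41 + 3·0.125·0.381) − 0.32 = 0.027875.
Option 2: r to an offspring = 0.5.
Option 2: Σ r·B − C = (1·0.5·0.0372) − 0.088 = -0.0694.
Option 1 has the higher net inclusive-fitness payoff.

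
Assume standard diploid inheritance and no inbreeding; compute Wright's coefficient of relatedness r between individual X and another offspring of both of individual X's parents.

0.5

Each parent–offspring link contributes a factor of 1/2, and independent paths through distinct common ancestors add.
Full sibs share both parents — two paths of length 2: r = 2·(1/2)^2 = 1/2.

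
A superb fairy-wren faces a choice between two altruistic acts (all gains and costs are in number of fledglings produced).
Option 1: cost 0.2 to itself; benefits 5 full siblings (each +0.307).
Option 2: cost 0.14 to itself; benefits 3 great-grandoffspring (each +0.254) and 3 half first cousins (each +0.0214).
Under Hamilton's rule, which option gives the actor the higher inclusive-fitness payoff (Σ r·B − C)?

Option 1

Option 1: r to a full sibling = 0.5.
Option 1: Σ r·B − C = (5·0.5·0.307) − 0.2 = 0.5675.
Option 2: r to a great-grandoffspring = 0.125.
Option 2: r to a half first cousin = 0.0625.
Option 2: Σ r·B − C = (3·0.125·0.254 + 3·0.0625·0.0214) − 0.14 = -0.0407375.
Option 1 has the higher net inclusive-fitness payoff.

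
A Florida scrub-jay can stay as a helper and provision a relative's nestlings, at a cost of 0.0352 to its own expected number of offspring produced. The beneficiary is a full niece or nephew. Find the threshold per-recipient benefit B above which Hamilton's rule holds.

r to a full niece or nephew = 0.25 (full aunt/uncle↔niece/nephew: two paths of length 3 through the shared grandparent pair: r = 2·(1/2)^3 = 1/4).
Hamilton's rule with n recipients of equal r: n·r·B > C, so B > C/(n·r) = 0.0352/(1·0.25) = 0.1408.

0.1408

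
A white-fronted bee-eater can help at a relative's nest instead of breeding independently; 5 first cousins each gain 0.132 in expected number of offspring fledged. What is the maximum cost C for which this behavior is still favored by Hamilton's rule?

0.0825

r to a first cousin = 0.125 (first cousins share one grandparent pair — two paths of length 4: r = 2·(1/2)^4 = 1/8).
Hamilton's rule: n·r·B > C, so the trait is favored while C < n·r·B = 5·0.125·0.132 = 0.0825.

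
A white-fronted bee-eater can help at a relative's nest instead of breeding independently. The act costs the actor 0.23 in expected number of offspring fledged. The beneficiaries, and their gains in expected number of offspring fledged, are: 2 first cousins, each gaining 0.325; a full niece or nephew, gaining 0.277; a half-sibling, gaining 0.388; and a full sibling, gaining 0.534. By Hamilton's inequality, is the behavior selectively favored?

Yes

Hamilton's rule: the trait is favored when the sum of r·B over every recipient exceeds the actor's cost C.
r to a first cousin = 0.125 (first cousins share one grandparent pair — two paths of length 4: r = 2·(1/2)^4 = 1/8).
r to a full niece or nephew = 0.25 (full aunt/uncle↔niece/nephew: two paths of length 3 through the shared grandparent pair: r = 2·(1/2)^3 = 1/4).
r to a half-sibling = 1/4 (half-sibs share one parent — one path of length 2: r = (1/2)^2 = 1/4).
r to a full sibling = 0.5 (full sibs share both parents — two paths of length 2: r = 2·(1/2)^2 = 1/2).
Summing one r·B term per recipient: 2·0.125·0.325 + 1·0.25·0.277 + 1·0.25·0.388 + 1·0.5·0.534 = 0.5145.
0.5145 > 0.23: the indirect benefit exceeds the cost.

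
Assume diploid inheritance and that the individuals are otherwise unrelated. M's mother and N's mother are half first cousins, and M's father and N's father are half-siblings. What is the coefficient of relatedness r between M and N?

0.078125

Independent pedigree routes through distinct common ancestors add.
M and N are related in two ways: half second cousins through their mothers (r = 1/64) and half first cousins through their fathers (r = 1/16).
r = 1/64 + 1/16 = 5/64 = 0.078125.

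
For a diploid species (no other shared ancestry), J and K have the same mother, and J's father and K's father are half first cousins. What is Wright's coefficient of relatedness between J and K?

0.265625

Relatedness sums over independent paths through distinct common ancestors.
J and K are related in two ways: half-sibs through their shared mother (r = 1/4) and half second cousins through their fathers (r = 1/64).
r = 1/4 + 1/64 = 0.265625.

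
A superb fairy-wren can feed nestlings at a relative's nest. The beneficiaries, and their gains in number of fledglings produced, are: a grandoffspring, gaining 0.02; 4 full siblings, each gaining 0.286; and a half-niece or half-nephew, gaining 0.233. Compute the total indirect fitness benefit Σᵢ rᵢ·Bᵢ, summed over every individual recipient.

0.606125

r to a grandoffspring = 0.25 (two parent–offspring links: r = (1/2)^2 = 1/4).
r to a full sibling = 0.5 (full sibs share both parents — two paths of length 2: r = 2·(1/2)^2 = 1/2).
r to a half-niece or half-nephew = 0.125 (half-aunt/uncle↔niece/nephew: one path of length 3: r = (1/2)^3 = 1/8).
Summing one r·B term per recipient: 1·0.25·0.02 + 4·0.5·0.286 + 1·0.125·0.233 = 0.606125.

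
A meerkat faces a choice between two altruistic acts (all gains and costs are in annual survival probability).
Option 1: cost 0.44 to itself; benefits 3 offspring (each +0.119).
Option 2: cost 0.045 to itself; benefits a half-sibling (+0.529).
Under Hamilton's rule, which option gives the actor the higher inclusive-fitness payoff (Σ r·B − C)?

Option 2

Option 1: r to an offspring = 0.5.
Option 1: Σ r·B − C = (3·0.5·0.119) − 0.44 = -0.2615.
Option 2: r to a half-sibling = 0.25.
Option 2: Σ r·B − C = (1·0.25·0.529) − 0.045 = 0.08725.
Option 2 has the higher net inclusive-fitness payoff.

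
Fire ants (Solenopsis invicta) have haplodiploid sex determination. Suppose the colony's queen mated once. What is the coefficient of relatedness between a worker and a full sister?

0.75

Haplodiploid full sisters inherit their father's entire haploid genome identically (contributing 1/2) and on average half of their mother's contribution (1/2 · 1/2 = 1/4); r = 1/2 + 1/4 = 3/4.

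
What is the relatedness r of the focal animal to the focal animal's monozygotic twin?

1

Each parent–offspring link contributes a factor of 1/2, and independent paths through distinct common ancestors add.
Monozygotic twins share every allele identical by descent: r = 1.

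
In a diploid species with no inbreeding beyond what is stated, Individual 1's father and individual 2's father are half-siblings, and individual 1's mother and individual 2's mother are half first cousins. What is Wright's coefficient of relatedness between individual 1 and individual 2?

Independent pedigree routes through distinct common ancestors add.
Individual 1 and individual 2 are related in two ways: half first cousins through their fathers (r = 1/16) and half second cousins through their mothers (r = 1/64).
r = 1/16 + 1/64 = 5/64 = 0.078125.

0.078125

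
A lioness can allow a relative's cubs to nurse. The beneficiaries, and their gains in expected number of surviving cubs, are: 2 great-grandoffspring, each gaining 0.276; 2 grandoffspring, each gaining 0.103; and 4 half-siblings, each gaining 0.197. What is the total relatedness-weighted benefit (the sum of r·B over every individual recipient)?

0.3175

r to a great-grandoffspring = 0.125 (three parent–offspring links: r = (1/2)^3 = 1/8).
r to a grandoffspring = 0.25 (two parent–offspring links: r = (1/2)^2 = 1/4).
r to a half-sibling = 0.25 (half-sibs share one parent — one path of length 2: r = (1/2)^2 = 1/4).
Summing one r·B term per recipient: 2·0.125·0.276 + 2·0.25·0.103 + 4·0.25·0.197 = 0.3175.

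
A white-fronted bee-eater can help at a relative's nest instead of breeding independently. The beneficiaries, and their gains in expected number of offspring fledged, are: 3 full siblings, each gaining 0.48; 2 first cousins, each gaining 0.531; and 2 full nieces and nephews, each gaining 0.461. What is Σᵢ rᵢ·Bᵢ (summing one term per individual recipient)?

1.08325

r to a full sibling = 1/2 (full sibs share both parents — two paths of length 2: r = 2·(1/2)^2 = 1/2).
r to a first cousin = 1/8 (first cousins share one grandparent pair — two paths of length 4: r = 2·(1/2)^4 = 1/8).
r to a full niece or nephew = 1/4 (full aunt/uncle↔niece/nephew: two paths of length 3 through the shared grandparent pair: r = 2·(1/2)^3 = 1/4).
Summing one r·B term per recipient: 3·0.5·0.48 + 2·0.125·0.531 + 2·0.25·0.461 = 1.08325.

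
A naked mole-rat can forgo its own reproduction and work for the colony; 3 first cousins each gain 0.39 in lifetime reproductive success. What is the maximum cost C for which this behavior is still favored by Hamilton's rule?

0.14625

r to a first cousin = 1/8 (first cousins share one grandparent pair — two paths of length 4: r = 2·(1/2)^4 = 1/8).
Hamilton's rule: n·r·B > C, so the trait is favored while C < n·r·B = 3·0.125·0.39 = 0.14625.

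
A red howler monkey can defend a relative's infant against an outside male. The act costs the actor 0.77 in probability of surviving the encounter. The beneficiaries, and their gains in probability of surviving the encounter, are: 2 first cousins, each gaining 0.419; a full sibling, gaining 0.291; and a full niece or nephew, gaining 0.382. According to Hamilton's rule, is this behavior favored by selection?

Hamilton's rule: the trait is favored when the sum of r·B over every recipient exceeds the actor's cost C.
r to a first cousin = 1/8 (first cousins share one grandparent pair — two paths of length 4: r = 2·(1/2)^4 = 1/8).
r to a full sibling = 1/2 (full sibs share both parents — two paths of length 2: r = 2·(1/2)^2 = 1/2).
r to a full niece or nephew = 1/4 (full aunt/uncle↔niece/nephew: two paths of length 3 through the shared grandparent pair: r = 2·(1/2)^3 = 1/4).
Summing one r·B term per recipient: 2·0.125·0.419 + 1·0.5·0.291 + 1·0.25·0.382 = 0.34575.
0.34575 < 0.77: the indirect benefit is less than the cost.

No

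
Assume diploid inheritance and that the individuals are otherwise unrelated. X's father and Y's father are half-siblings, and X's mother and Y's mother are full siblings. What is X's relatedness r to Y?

0.1875

Wright's path rule: contributions from independent ancestry routes add.
X and Y are related in two ways: half first cousins through their fathers (r = 1/16) and first cousins through their mothers (r = 1/8).
r = 1/16 + 1/8 = 0.1875.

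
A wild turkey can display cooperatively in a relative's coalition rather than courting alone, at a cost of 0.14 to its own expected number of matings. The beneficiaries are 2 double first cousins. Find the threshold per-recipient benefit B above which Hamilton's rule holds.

0.28

r to a double first cousin = 0.25 (double first cousins share both grandparent pairs — four paths of length 4: r = 4·(1/2)^4 = 1/4).
Hamilton's rule with n recipients of equal r: n·r·B > C, so B > C/(n·r) = 0.14/(2·0.25) = 0.28.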